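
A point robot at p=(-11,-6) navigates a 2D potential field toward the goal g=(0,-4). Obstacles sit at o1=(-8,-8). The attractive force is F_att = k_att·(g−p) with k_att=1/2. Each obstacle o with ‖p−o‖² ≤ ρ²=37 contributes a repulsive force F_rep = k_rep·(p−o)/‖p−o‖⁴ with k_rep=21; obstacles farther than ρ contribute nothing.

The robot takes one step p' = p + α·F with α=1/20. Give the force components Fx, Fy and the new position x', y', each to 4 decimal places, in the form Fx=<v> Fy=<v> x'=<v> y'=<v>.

F_att = 1/2·(g−p) = 1/2·(11,2) = (5.5000,1.0000)
o1: d²=13 ≤ ρ²=37; F_rep = 21·(-3,2)/13² = (-0.3728,0.2485)
F = F_att + ΣF_rep = (5.1272,1.2485)
p' = p + 1/20·F = (-10.7436,-5.9376)

Fx=5.1272 Fy=1.2485 x'=-10.7436 y'=-5.9376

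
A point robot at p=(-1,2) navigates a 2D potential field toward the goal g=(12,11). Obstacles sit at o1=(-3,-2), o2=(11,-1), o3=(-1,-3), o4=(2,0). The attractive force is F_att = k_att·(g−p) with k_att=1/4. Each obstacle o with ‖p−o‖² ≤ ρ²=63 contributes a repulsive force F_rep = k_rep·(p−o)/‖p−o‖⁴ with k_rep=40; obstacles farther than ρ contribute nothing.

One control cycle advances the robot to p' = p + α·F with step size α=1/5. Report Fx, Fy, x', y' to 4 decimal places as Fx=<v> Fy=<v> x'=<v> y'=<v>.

Fx=2.7399 Fy=3.4434 x'=-0.4520 y'=2.6887

F_att = 1/4·(g−p) = 1/4·(13,9) = (3.2500,2.2500)
o1: d²=20 ≤ ρ²=63; F_rep = 40·(2,4)/20² = (0.2000,0.4000)
o2: d²=153 > ρ²=63 → inactive
o3: d²=25 ≤ ρ²=63; F_rep = 40·(0,5)/25² = (0.0000,0.3200)
o4: d²=13 ≤ ρ²=63; F_rep = 40·(-3,2)/13² = (-0.7101,0.4734)
F = F_att + ΣF_rep = (2.7399,3.4434)
p' = p + 1/5·F = (-0.4520,2.6887)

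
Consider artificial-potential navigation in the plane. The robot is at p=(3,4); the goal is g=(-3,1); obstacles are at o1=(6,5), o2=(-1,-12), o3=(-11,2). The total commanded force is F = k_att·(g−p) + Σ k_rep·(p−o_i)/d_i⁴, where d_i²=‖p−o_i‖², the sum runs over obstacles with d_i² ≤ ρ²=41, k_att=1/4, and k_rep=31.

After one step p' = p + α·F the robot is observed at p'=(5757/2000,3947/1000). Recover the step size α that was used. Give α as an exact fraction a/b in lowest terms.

F_att = 1/4·(g−p) = 1/4·(-6,-3) = (-1.5000,-0.7500)
o1: d²=10 ≤ ρ²=41; F_rep = 31·(-3,-1)/10² = (-0.9300,-0.3100)
o2: d²=272 > ρ²=41 → inactive
o3: d²=200 > ρ²=41 → inactive
F = F_att + ΣF_rep = (-2.4300,-1.0600)
Δp = p'−p = (-0.1215,-0.0530); α = Δx/Fx = (-243/2000) / (-243/100) = 1/20
check: Δy/Fy = (-53/1000) / (-53/50) = 1/20 ✓

α = 1/20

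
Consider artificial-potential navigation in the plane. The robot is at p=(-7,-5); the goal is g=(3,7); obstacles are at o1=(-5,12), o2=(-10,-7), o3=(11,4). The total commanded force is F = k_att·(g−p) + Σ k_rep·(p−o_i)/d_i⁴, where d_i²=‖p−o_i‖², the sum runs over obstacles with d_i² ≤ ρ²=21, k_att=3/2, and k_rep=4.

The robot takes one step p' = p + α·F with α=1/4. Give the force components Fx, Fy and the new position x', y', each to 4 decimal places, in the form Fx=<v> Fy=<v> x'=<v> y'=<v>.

Fx=15.0710 Fy=18.0473 x'=-3.2322 y'=-0.4882

F_att = 3/2·(g−p) = 3/2·(10,12) = (15.0000,18.0000)
o1: d²=293 > ρ²=21 → inactive
o2: d²=13 ≤ ρ²=21; F_rep = 4·(3,2)/13² = (0.0710,0.0473)
o3: d²=405 > ρ²=21 → inactive
F = F_att + ΣF_rep = (15.0710,18.0473)
p' = p + 1/4·F = (-3.2322,-0.4882)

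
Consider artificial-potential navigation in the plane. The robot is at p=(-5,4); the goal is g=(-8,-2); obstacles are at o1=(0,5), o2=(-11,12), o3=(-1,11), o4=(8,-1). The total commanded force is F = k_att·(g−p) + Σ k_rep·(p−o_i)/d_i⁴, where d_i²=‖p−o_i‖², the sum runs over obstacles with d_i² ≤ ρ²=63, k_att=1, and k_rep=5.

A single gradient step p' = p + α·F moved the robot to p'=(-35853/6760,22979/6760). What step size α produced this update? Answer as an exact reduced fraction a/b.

F_att = 1·(g−p) = 1·(-3,-6) = (-3.0000,-6.0000)
o1: d²=26 ≤ ρ²=63; F_rep = 5·(-5,-1)/26² = (-0.0370,-0.0074)
o2: d²=100 > ρ²=63 → inactive
o3: d²=65 > ρ²=63 → inactive
o4: d²=194 > ρ²=63 → inactive
F = F_att + ΣF_rep = (-3.0370,-6.0074)
Δp = p'−p = (-0.3037,-0.6007); α = Δx/Fx = (-2053/6760) / (-2053/676) = 1/10
check: Δy/Fy = (-4061/6760) / (-4061/676) = 1/10 ✓

α = 1/10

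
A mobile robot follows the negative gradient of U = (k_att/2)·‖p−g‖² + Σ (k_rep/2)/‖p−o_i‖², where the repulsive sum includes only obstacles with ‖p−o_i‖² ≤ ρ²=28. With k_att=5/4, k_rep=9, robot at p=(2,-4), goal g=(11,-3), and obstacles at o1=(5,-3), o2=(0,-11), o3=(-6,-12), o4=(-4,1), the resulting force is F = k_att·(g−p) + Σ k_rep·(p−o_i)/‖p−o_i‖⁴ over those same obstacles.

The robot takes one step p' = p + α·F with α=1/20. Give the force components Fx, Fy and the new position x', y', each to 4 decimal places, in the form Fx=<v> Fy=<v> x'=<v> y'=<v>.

Fx=10.9800 Fy=1.1600 x'=2.5490 y'=-3.9420

F_att = 5/4·(g−p) = 5/4·(9,1) = (11.2500,1.2500)
o1: d²=10 ≤ ρ²=28; F_rep = 9·(-3,-1)/10² = (-0.2700,-0.0900)
o2: d²=53 > ρ²=28 → inactive
o3: d²=128 > ρ²=28 → inactive
o4: d²=61 > ρ²=28 → inactive
F = F_att + ΣF_rep = (10.9800,1.1600)
p' = p + 1/20·F = (2.5490,-3.9420)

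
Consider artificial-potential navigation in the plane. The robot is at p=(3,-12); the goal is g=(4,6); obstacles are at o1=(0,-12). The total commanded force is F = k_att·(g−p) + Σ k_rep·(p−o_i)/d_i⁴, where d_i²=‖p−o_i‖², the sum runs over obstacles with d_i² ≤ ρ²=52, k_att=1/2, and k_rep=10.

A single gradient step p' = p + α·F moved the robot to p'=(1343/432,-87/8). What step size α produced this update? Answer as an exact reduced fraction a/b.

α = 1/8

F_att = 1/2·(g−p) = 1/2·(1,18) = (0.5000,9.0000)
o1: d²=9 ≤ ρ²=52; F_rep = 10·(3,0)/9² = (0.3704,0.0000)
F = F_att + ΣF_rep = (0.8704,9.0000)
Δp = p'−p = (0.1088,1.1250); α = Δx/Fx = (47/432) / (47/54) = 1/8
check: Δy/Fy = (9/8) / (9) = 1/8 ✓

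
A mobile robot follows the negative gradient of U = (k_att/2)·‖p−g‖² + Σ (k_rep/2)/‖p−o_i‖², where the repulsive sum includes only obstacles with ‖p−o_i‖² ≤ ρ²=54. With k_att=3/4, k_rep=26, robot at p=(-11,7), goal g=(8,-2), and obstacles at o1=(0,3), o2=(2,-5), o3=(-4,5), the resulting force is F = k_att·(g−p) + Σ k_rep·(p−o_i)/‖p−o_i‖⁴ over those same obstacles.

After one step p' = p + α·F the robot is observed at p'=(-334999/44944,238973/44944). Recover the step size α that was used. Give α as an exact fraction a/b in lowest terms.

F_att = 3/4·(g−p) = 3/4·(19,-9) = (14.2500,-6.7500)
o1: d²=137 > ρ²=54 → inactive
o2: d²=313 > ρ²=54 → inactive
o3: d²=53 ≤ ρ²=54; F_rep = 26·(-7,2)/53² = (-0.0648,0.0185)
F = F_att + ΣF_rep = (14.1852,-6.7315)
Δp = p'−p = (3.5463,-1.6829); α = Δx/Fx = (159385/44944) / (159385/11236) = 1/4
check: Δy/Fy = (-75635/44944) / (-75635/11236) = 1/4 ✓

α = 1/4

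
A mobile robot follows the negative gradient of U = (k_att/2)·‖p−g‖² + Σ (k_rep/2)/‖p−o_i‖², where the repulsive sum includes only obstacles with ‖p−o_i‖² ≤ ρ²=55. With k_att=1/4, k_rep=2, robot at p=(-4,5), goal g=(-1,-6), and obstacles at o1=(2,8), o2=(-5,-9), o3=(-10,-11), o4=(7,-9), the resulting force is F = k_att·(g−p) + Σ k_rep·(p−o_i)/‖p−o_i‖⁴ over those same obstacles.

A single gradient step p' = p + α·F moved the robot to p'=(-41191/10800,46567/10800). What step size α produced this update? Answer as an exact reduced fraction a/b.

F_att = 1/4·(g−p) = 1/4·(3,-11) = (0.7500,-2.7500)
o1: d²=45 ≤ ρ²=55; F_rep = 2·(-6,-3)/45² = (-0.0059,-0.0030)
o2: d²=197 > ρ²=55 → inactive
o3: d²=292 > ρ²=55 → inactive
o4: d²=317 > ρ²=55 → inactive
F = F_att + ΣF_rep = (0.7441,-2.7530)
Δp = p'−p = (0.1860,-0.6882); α = Δx/Fx = (2009/10800) / (2009/2700) = 1/4
check: Δy/Fy = (-7433/10800) / (-7433/2700) = 1/4 ✓

α = 1/4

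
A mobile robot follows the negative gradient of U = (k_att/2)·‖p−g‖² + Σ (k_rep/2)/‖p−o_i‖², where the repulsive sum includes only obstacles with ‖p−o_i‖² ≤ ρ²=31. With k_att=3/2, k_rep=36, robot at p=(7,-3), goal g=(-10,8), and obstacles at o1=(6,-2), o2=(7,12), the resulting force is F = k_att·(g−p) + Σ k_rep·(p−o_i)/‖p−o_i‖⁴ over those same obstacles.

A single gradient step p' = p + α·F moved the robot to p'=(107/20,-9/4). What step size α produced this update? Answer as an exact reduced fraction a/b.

α = 1/10

F_att = 3/2·(g−p) = 3/2·(-17,11) = (-25.5000,16.5000)
o1: d²=2 ≤ ρ²=31; F_rep = 36·(1,-1)/2² = (9.0000,-9.0000)
o2: d²=225 > ρ²=31 → inactive
F = F_att + ΣF_rep = (-16.5000,7.5000)
Δp = p'−p = (-1.6500,0.7500); α = Δx/Fx = (-33/20) / (-33/2) = 1/10
check: Δy/Fy = (3/4) / (15/2) = 1/10 ✓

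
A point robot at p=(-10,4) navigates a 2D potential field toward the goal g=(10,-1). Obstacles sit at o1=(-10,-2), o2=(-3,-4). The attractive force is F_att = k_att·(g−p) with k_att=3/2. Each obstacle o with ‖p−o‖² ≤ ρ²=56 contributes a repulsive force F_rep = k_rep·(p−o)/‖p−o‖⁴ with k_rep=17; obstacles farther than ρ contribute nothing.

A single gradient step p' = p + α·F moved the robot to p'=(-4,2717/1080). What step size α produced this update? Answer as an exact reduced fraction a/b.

F_att = 3/2·(g−p) = 3/2·(20,-5) = (30.0000,-7.5000)
o1: d²=36 ≤ ρ²=56; F_rep = 17·(0,6)/36² = (0.0000,0.0787)
o2: d²=113 > ρ²=56 → inactive
F = F_att + ΣF_rep = (30.0000,-7.4213)
Δp = p'−p = (6.0000,-1.4843); α = Δx/Fx = (6) / (30) = 1/5
check: Δy/Fy = (-1603/1080) / (-1603/216) = 1/5 ✓

α = 1/5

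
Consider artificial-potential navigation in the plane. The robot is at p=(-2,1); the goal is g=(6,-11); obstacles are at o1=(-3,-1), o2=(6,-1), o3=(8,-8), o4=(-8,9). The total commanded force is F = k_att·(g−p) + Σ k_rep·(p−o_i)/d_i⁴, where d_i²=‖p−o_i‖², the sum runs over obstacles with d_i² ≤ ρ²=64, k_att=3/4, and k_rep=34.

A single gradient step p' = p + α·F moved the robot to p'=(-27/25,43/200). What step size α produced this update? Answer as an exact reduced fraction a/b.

F_att = 3/4·(g−p) = 3/4·(8,-12) = (6.0000,-9.0000)
o1: d²=5 ≤ ρ²=64; F_rep = 34·(1,2)/5² = (1.3600,2.7200)
o2: d²=68 > ρ²=64 → inactive
o3: d²=181 > ρ²=64 → inactive
o4: d²=100 > ρ²=64 → inactive
F = F_att + ΣF_rep = (7.3600,-6.2800)
Δp = p'−p = (0.9200,-0.7850); α = Δx/Fx = (23/25) / (184/25) = 1/8
check: Δy/Fy = (-157/200) / (-157/25) = 1/8 ✓

α = 1/8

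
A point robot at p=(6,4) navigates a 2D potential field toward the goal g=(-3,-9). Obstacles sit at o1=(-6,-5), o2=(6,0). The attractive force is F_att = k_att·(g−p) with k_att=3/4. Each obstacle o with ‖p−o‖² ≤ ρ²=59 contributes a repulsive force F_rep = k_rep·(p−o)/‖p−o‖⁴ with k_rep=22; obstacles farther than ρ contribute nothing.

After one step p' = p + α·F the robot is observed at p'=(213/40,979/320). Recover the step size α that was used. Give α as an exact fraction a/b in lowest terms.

F_att = 3/4·(g−p) = 3/4·(-9,-13) = (-6.7500,-9.7500)
o1: d²=225 > ρ²=59 → inactive
o2: d²=16 ≤ ρ²=59; F_rep = 22·(0,4)/16² = (0.0000,0.3438)
F = F_att + ΣF_rep = (-6.7500,-9.4062)
Δp = p'−p = (-0.6750,-0.9406); α = Δx/Fx = (-27/40) / (-27/4) = 1/10
check: Δy/Fy = (-301/320) / (-301/32) = 1/10 ✓

α = 1/10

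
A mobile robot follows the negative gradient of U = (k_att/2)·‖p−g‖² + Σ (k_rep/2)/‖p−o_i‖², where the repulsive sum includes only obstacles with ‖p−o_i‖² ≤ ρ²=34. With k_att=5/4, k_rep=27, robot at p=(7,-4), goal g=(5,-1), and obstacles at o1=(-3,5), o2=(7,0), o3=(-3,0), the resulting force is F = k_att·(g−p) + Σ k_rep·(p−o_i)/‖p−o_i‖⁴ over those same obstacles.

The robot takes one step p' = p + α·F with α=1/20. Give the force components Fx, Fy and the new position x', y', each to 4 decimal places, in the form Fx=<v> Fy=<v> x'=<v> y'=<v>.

F_att = 5/4·(g−p) = 5/4·(-2,3) = (-2.5000,3.7500)
o1: d²=181 > ρ²=34 → inactive
o2: d²=16 ≤ ρ²=34; F_rep = 27·(0,-4)/16² = (0.0000,-0.4219)
o3: d²=116 > ρ²=34 → inactive
F = F_att + ΣF_rep = (-2.5000,3.3281)
p' = p + 1/20·F = (6.8750,-3.8336)

Fx=-2.5000 Fy=3.3281 x'=6.8750 y'=-3.8336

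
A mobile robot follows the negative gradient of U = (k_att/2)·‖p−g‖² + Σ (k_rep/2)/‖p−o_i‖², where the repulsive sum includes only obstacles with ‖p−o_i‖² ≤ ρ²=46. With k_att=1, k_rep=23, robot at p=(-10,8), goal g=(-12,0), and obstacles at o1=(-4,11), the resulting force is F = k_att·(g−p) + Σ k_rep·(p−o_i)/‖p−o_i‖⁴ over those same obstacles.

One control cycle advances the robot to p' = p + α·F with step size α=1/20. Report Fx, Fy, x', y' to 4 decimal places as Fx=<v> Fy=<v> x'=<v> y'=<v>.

Fx=-2.0681 Fy=-8.0341 x'=-10.1034 y'=7.5983

F_att = 1·(g−p) = 1·(-2,-8) = (-2.0000,-8.0000)
o1: d²=45 ≤ ρ²=46; F_rep = 23·(-6,-3)/45² = (-0.0681,-0.0341)
F = F_att + ΣF_rep = (-2.0681,-8.0341)
p' = p + 1/20·F = (-10.1034,7.5983)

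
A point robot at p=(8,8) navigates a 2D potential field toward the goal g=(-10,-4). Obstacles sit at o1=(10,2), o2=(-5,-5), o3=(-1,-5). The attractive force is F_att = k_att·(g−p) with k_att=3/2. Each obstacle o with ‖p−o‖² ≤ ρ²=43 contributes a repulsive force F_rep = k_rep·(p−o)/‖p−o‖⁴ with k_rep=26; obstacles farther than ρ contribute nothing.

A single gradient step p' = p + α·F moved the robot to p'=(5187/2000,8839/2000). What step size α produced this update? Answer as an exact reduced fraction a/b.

α = 1/5

F_att = 3/2·(g−p) = 3/2·(-18,-12) = (-27.0000,-18.0000)
o1: d²=40 ≤ ρ²=43; F_rep = 26·(-2,6)/40² = (-0.0325,0.0975)
o2: d²=338 > ρ²=43 → inactive
o3: d²=250 > ρ²=43 → inactive
F = F_att + ΣF_rep = (-27.0325,-17.9025)
Δp = p'−p = (-5.4065,-3.5805); α = Δx/Fx = (-10813/2000) / (-10813/400) = 1/5
check: Δy/Fy = (-7161/2000) / (-7161/400) = 1/5 ✓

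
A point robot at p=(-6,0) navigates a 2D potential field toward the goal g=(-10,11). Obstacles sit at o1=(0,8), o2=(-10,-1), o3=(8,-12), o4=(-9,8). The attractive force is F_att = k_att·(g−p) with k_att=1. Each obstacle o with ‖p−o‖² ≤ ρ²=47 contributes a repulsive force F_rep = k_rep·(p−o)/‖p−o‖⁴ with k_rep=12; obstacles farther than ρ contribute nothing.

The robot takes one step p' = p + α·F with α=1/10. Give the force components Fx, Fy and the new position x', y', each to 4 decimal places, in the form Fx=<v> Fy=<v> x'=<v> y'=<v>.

F_att = 1·(g−p) = 1·(-4,11) = (-4.0000,11.0000)
o1: d²=100 > ρ²=47 → inactive
o2: d²=17 ≤ ρ²=47; F_rep = 12·(4,1)/17² = (0.1661,0.0415)
o3: d²=340 > ρ²=47 → inactive
o4: d²=73 > ρ²=47 → inactive
F = F_att + ΣF_rep = (-3.8339,11.0415)
p' = p + 1/10·F = (-6.3834,1.1042)

Fx=-3.8339 Fy=11.0415 x'=-6.3834 y'=1.1042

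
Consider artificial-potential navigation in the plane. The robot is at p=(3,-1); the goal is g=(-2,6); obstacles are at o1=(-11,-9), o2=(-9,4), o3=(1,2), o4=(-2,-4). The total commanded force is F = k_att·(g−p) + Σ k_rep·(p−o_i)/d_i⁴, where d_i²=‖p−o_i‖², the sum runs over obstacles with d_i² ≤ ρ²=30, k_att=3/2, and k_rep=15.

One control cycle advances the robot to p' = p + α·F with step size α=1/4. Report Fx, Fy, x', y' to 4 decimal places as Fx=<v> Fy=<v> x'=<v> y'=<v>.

F_att = 3/2·(g−p) = 3/2·(-5,7) = (-7.5000,10.5000)
o1: d²=260 > ρ²=30 → inactive
o2: d²=169 > ρ²=30 → inactive
o3: d²=13 ≤ ρ²=30; F_rep = 15·(2,-3)/13² = (0.1775,-0.2663)
o4: d²=34 > ρ²=30 → inactive
F = F_att + ΣF_rep = (-7.3225,10.2337)
p' = p + 1/4·F = (1.1694,1.5584)

Fx=-7.3225 Fy=10.2337 x'=1.1694 y'=1.5584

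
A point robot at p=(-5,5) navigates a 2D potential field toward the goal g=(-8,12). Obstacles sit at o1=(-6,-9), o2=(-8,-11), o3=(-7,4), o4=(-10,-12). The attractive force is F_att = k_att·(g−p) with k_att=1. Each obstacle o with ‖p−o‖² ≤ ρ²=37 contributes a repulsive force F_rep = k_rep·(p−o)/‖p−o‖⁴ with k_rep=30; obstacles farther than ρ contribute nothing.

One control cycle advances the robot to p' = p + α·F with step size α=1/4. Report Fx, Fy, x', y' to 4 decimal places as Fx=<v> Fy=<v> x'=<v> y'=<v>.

Fx=-0.6000 Fy=8.2000 x'=-5.1500 y'=7.0500

F_att = 1·(g−p) = 1·(-3,7) = (-3.0000,7.0000)
o1: d²=197 > ρ²=37 → inactive
o2: d²=265 > ρ²=37 → inactive
o3: d²=5 ≤ ρ²=37; F_rep = 30·(2,1)/5² = (2.4000,1.2000)
o4: d²=314 > ρ²=37 → inactive
F = F_att + ΣF_rep = (-0.6000,8.2000)
p' = p + 1/4·F = (-5.1500,7.0500)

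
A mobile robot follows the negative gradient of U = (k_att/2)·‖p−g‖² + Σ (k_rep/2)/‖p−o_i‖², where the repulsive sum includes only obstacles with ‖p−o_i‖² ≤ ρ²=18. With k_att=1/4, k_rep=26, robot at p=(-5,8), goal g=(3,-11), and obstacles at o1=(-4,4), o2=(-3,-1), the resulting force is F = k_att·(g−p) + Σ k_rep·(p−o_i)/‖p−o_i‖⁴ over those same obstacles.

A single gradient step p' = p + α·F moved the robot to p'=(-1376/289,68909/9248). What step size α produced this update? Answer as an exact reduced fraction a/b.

F_att = 1/4·(g−p) = 1/4·(8,-19) = (2.0000,-4.7500)
o1: d²=17 ≤ ρ²=18; F_rep = 26·(-1,4)/17² = (-0.0900,0.3599)
o2: d²=85 > ρ²=18 → inactive
F = F_att + ΣF_rep = (1.9100,-4.3901)
Δp = p'−p = (0.2388,-0.5488); α = Δx/Fx = (69/289) / (552/289) = 1/8
check: Δy/Fy = (-5075/9248) / (-5075/1156) = 1/8 ✓

α = 1/8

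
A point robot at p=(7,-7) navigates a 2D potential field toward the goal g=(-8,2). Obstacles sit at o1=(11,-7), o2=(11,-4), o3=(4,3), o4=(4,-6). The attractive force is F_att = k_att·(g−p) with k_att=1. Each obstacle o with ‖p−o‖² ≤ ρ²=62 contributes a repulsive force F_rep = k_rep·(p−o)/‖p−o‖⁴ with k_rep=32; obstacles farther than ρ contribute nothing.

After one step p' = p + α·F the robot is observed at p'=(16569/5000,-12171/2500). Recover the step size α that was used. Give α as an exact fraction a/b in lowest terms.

F_att = 1·(g−p) = 1·(-15,9) = (-15.0000,9.0000)
o1: d²=16 ≤ ρ²=62; F_rep = 32·(-4,0)/16² = (-0.5000,0.0000)
o2: d²=25 ≤ ρ²=62; F_rep = 32·(-4,-3)/25² = (-0.2048,-0.1536)
o3: d²=109 > ρ²=62 → inactive
o4: d²=10 ≤ ρ²=62; F_rep = 32·(3,-1)/10² = (0.9600,-0.3200)
F = F_att + ΣF_rep = (-14.7448,8.5264)
Δp = p'−p = (-3.6862,2.1316); α = Δx/Fx = (-18431/5000) / (-18431/1250) = 1/4
check: Δy/Fy = (5329/2500) / (5329/625) = 1/4 ✓

α = 1/4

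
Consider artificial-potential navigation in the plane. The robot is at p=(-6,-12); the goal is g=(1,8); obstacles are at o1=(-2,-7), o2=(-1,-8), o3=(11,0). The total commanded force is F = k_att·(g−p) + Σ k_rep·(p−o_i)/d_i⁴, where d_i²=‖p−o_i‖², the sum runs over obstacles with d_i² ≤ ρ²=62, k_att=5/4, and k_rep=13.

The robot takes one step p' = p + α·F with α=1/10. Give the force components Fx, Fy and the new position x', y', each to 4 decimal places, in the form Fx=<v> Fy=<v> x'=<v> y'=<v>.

Fx=8.6804 Fy=24.9304 x'=-5.1320 y'=-9.5070

F_att = 5/4·(g−p) = 5/4·(7,20) = (8.7500,25.0000)
o1: d²=41 ≤ ρ²=62; F_rep = 13·(-4,-5)/41² = (-0.0309,-0.0387)
o2: d²=41 ≤ ρ²=62; F_rep = 13·(-5,-4)/41² = (-0.0387,-0.0309)
o3: d²=433 > ρ²=62 → inactive
F = F_att + ΣF_rep = (8.6804,24.9304)
p' = p + 1/10·F = (-5.1320,-9.5070)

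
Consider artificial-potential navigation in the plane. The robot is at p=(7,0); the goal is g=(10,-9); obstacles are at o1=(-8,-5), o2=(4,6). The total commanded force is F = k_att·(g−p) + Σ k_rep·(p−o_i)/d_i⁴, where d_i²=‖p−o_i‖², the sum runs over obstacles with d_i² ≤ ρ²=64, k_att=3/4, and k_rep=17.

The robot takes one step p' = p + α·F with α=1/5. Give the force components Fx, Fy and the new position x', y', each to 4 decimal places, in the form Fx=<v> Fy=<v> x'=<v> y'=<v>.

F_att = 3/4·(g−p) = 3/4·(3,-9) = (2.2500,-6.7500)
o1: d²=250 > ρ²=64 → inactive
o2: d²=45 ≤ ρ²=64; F_rep = 17·(3,-6)/45² = (0.0252,-0.0504)
F = F_att + ΣF_rep = (2.2752,-6.8004)
p' = p + 1/5·F = (7.4550,-1.3601)

Fx=2.2752 Fy=-6.8004 x'=7.4550 y'=-1.3601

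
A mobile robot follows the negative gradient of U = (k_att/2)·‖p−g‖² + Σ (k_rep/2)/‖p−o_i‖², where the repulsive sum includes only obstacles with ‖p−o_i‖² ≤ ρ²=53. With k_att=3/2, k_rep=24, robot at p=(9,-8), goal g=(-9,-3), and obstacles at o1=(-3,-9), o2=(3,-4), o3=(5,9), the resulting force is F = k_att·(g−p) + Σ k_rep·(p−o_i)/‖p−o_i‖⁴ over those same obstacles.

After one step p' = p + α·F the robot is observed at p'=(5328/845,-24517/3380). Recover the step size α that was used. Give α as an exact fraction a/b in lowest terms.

F_att = 3/2·(g−p) = 3/2·(-18,5) = (-27.0000,7.5000)
o1: d²=145 > ρ²=53 → inactive
o2: d²=52 ≤ ρ²=53; F_rep = 24·(6,-4)/52² = (0.0533,-0.0355)
o3: d²=305 > ρ²=53 → inactive
F = F_att + ΣF_rep = (-26.9467,7.4645)
Δp = p'−p = (-2.6947,0.7464); α = Δx/Fx = (-2277/845) / (-4554/169) = 1/10
check: Δy/Fy = (2523/3380) / (2523/338) = 1/10 ✓

α = 1/10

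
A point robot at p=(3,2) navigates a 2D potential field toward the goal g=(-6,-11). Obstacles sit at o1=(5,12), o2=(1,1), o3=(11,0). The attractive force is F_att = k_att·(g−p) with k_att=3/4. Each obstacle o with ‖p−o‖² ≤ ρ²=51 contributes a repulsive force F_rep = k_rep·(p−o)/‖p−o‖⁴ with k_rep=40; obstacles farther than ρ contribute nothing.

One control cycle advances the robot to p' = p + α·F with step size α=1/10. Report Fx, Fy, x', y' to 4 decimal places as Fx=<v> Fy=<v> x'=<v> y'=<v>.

Fx=-3.5500 Fy=-8.1500 x'=2.6450 y'=1.1850

F_att = 3/4·(g−p) = 3/4·(-9,-13) = (-6.7500,-9.7500)
o1: d²=104 > ρ²=51 → inactive
o2: d²=5 ≤ ρ²=51; F_rep = 40·(2,1)/5² = (3.2000,1.6000)
o3: d²=68 > ρ²=51 → inactive
F = F_att + ΣF_rep = (-3.5500,-8.1500)
p' = p + 1/10·F = (2.6450,1.1850)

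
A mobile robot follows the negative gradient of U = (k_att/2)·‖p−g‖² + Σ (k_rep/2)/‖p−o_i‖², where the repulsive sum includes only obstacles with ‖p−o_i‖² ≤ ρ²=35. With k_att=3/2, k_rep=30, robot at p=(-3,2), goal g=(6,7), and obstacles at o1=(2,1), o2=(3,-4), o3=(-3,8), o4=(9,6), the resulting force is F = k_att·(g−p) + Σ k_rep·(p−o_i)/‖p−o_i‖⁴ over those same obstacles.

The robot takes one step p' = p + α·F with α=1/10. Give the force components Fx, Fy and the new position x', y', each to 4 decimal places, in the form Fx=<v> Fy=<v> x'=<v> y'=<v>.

Fx=13.2781 Fy=7.5444 x'=-1.6722 y'=2.7544

F_att = 3/2·(g−p) = 3/2·(9,5) = (13.5000,7.5000)
o1: d²=26 ≤ ρ²=35; F_rep = 30·(-5,1)/26² = (-0.2219,0.0444)
o2: d²=72 > ρ²=35 → inactive
o3: d²=36 > ρ²=35 → inactive
o4: d²=160 > ρ²=35 → inactive
F = F_att + ΣF_rep = (13.2781,7.5444)
p' = p + 1/10·F = (-1.6722,2.7544)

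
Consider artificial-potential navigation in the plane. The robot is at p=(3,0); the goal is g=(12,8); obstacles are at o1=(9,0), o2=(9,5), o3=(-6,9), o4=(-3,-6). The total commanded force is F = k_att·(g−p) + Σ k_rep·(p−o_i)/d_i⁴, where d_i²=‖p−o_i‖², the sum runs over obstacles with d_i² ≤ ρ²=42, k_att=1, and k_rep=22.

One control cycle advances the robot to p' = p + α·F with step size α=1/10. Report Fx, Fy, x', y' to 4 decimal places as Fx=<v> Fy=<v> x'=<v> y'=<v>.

Fx=8.8981 Fy=8.0000 x'=3.8898 y'=0.8000

F_att = 1·(g−p) = 1·(9,8) = (9.0000,8.0000)
o1: d²=36 ≤ ρ²=42; F_rep = 22·(-6,0)/36² = (-0.1019,0.0000)
o2: d²=61 > ρ²=42 → inactive
o3: d²=162 > ρ²=42 → inactive
o4: d²=72 > ρ²=42 → inactive
F = F_att + ΣF_rep = (8.8981,8.0000)
p' = p + 1/10·F = (3.8898,0.8000)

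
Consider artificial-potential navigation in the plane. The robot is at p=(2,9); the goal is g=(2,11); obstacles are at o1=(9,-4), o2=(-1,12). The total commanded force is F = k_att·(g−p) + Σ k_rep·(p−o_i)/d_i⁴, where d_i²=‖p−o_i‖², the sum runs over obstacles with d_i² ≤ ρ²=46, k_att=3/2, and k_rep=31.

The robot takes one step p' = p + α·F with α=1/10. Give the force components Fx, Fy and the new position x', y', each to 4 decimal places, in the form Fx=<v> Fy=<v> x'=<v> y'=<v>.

Fx=0.2870 Fy=2.7130 x'=2.0287 y'=9.2713

F_att = 3/2·(g−p) = 3/2·(0,2) = (0.0000,3.0000)
o1: d²=218 > ρ²=46 → inactive
o2: d²=18 ≤ ρ²=46; F_rep = 31·(3,-3)/18² = (0.2870,-0.2870)
F = F_att + ΣF_rep = (0.2870,2.7130)
p' = p + 1/10·F = (2.0287,9.2713)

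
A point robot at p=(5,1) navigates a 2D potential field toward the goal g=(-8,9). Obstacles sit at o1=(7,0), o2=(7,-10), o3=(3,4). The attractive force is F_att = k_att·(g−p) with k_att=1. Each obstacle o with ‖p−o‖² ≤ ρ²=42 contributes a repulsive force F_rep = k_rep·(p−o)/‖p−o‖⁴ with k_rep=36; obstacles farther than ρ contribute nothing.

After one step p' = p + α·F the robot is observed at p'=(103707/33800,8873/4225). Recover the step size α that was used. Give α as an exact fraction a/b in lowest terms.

F_att = 1·(g−p) = 1·(-13,8) = (-13.0000,8.0000)
o1: d²=5 ≤ ρ²=42; F_rep = 36·(-2,1)/5² = (-2.8800,1.4400)
o2: d²=125 > ρ²=42 → inactive
o3: d²=13 ≤ ρ²=42; F_rep = 36·(2,-3)/13² = (0.4260,-0.6391)
F = F_att + ΣF_rep = (-15.4540,8.8009)
Δp = p'−p = (-1.9317,1.1001); α = Δx/Fx = (-65293/33800) / (-65293/4225) = 1/8
check: Δy/Fy = (4648/4225) / (37184/4225) = 1/8 ✓

α = 1/8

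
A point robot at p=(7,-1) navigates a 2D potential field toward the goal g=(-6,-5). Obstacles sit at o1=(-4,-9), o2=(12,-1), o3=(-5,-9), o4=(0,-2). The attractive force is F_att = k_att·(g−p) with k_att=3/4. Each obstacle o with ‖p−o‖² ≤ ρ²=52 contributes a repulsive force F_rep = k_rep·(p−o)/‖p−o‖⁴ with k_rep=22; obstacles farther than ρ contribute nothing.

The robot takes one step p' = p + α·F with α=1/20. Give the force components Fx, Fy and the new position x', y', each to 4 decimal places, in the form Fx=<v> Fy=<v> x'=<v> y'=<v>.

F_att = 3/4·(g−p) = 3/4·(-13,-4) = (-9.7500,-3.0000)
o1: d²=185 > ρ²=52 → inactive
o2: d²=25 ≤ ρ²=52; F_rep = 22·(-5,0)/25² = (-0.1760,0.0000)
o3: d²=208 > ρ²=52 → inactive
o4: d²=50 ≤ ρ²=52; F_rep = 22·(7,1)/50² = (0.0616,0.0088)
F = F_att + ΣF_rep = (-9.8644,-2.9912)
p' = p + 1/20·F = (6.5068,-1.1496)

Fx=-9.8644 Fy=-2.9912 x'=6.5068 y'=-1.1496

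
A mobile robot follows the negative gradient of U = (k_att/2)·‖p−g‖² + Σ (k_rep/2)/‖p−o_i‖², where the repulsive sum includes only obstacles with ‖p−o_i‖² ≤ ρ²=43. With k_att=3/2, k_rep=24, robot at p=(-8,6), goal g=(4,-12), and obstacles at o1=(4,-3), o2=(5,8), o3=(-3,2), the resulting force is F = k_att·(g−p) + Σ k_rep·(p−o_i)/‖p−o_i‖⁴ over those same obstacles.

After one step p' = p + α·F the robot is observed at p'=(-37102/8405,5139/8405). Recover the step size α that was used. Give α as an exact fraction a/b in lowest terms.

F_att = 3/2·(g−p) = 3/2·(12,-18) = (18.0000,-27.0000)
o1: d²=225 > ρ²=43 → inactive
o2: d²=173 > ρ²=43 → inactive
o3: d²=41 ≤ ρ²=43; F_rep = 24·(-5,4)/41² = (-0.0714,0.0571)
F = F_att + ΣF_rep = (17.9286,-26.9429)
Δp = p'−p = (3.5857,-5.3886); α = Δx/Fx = (30138/8405) / (30138/1681) = 1/5
check: Δy/Fy = (-45291/8405) / (-45291/1681) = 1/5 ✓

α = 1/5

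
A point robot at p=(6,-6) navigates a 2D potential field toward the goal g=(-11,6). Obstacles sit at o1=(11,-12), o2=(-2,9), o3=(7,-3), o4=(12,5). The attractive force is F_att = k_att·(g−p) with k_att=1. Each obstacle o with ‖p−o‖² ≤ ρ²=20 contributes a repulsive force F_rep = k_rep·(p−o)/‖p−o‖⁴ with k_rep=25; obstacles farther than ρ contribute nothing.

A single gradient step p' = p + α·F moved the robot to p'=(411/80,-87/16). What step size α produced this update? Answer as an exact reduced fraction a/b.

α = 1/20

F_att = 1·(g−p) = 1·(-17,12) = (-17.0000,12.0000)
o1: d²=61 > ρ²=20 → inactive
o2: d²=289 > ρ²=20 → inactive
o3: d²=10 ≤ ρ²=20; F_rep = 25·(-1,-3)/10² = (-0.2500,-0.7500)
o4: d²=157 > ρ²=20 → inactive
F = F_att + ΣF_rep = (-17.2500,11.2500)
Δp = p'−p = (-0.8625,0.5625); α = Δx/Fx = (-69/80) / (-69/4) = 1/20
check: Δy/Fy = (9/16) / (45/4) = 1/20 ✓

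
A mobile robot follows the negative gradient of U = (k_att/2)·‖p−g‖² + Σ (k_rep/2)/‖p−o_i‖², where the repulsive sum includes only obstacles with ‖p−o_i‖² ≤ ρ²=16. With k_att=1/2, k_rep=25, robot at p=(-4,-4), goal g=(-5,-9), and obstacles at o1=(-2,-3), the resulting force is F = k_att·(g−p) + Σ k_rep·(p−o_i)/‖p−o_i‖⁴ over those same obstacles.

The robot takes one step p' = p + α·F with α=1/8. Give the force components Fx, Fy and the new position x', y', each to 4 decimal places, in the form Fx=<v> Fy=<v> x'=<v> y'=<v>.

Fx=-2.5000 Fy=-3.5000 x'=-4.3125 y'=-4.4375

F_att = 1/2·(g−p) = 1/2·(-1,-5) = (-0.5000,-2.5000)
o1: d²=5 ≤ ρ²=16; F_rep = 25·(-2,-1)/5² = (-2.0000,-1.0000)
F = F_att + ΣF_rep = (-2.5000,-3.5000)
p' = p + 1/8·F = (-4.3125,-4.4375)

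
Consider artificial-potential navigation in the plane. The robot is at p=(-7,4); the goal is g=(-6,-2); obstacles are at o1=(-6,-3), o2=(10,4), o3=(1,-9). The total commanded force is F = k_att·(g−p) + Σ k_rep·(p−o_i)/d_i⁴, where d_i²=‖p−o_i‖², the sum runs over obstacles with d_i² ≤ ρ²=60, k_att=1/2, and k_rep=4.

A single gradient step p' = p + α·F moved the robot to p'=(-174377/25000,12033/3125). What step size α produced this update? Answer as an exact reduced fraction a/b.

α = 1/20

F_att = 1/2·(g−p) = 1/2·(1,-6) = (0.5000,-3.0000)
o1: d²=50 ≤ ρ²=60; F_rep = 4·(-1,7)/50² = (-0.0016,0.0112)
o2: d²=289 > ρ²=60 → inactive
o3: d²=233 > ρ²=60 → inactive
F = F_att + ΣF_rep = (0.4984,-2.9888)
Δp = p'−p = (0.0249,-0.1494); α = Δx/Fx = (623/25000) / (623/1250) = 1/20
check: Δy/Fy = (-467/3125) / (-1868/625) = 1/20 ✓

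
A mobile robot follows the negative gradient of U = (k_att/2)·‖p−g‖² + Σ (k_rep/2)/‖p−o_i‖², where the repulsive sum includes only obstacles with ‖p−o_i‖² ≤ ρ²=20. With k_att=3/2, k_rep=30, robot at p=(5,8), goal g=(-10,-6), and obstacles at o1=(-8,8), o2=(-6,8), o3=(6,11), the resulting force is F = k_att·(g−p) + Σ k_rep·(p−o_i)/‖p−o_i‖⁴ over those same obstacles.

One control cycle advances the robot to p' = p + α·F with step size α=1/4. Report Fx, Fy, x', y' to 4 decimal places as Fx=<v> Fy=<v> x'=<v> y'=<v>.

F_att = 3/2·(g−p) = 3/2·(-15,-14) = (-22.5000,-21.0000)
o1: d²=169 > ρ²=20 → inactive
o2: d²=121 > ρ²=20 → inactive
o3: d²=10 ≤ ρ²=20; F_rep = 30·(-1,-3)/10² = (-0.3000,-0.9000)
F = F_att + ΣF_rep = (-22.8000,-21.9000)
p' = p + 1/4·F = (-0.7000,2.5250)

Fx=-22.8000 Fy=-21.9000 x'=-0.7000 y'=2.5250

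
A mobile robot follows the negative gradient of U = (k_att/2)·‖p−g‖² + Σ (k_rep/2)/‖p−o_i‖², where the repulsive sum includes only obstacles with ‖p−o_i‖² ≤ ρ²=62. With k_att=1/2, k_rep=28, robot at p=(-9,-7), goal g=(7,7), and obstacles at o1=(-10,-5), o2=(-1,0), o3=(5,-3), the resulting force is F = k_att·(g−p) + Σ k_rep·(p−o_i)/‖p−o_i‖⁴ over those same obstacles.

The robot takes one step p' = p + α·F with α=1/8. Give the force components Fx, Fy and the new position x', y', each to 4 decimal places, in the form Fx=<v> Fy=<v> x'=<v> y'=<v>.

Fx=9.1200 Fy=4.7600 x'=-7.8600 y'=-6.4050

F_att = 1/2·(g−p) = 1/2·(16,14) = (8.0000,7.0000)
o1: d²=5 ≤ ρ²=62; F_rep = 28·(1,-2)/5² = (1.1200,-2.2400)
o2: d²=113 > ρ²=62 → inactive
o3: d²=212 > ρ²=62 → inactive
F = F_att + ΣF_rep = (9.1200,4.7600)
p' = p + 1/8·F = (-7.8600,-6.4050)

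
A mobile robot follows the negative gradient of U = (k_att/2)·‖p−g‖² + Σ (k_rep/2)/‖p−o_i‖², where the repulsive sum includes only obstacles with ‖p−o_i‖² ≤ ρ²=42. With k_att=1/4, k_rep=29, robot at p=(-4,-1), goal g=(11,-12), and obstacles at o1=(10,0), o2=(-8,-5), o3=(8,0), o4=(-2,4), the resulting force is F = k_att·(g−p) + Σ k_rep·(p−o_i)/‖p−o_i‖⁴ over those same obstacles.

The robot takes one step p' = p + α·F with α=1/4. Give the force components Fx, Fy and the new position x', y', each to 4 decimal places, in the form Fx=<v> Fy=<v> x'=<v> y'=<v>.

Fx=3.7943 Fy=-2.8091 x'=-3.0514 y'=-1.7023

F_att = 1/4·(g−p) = 1/4·(15,-11) = (3.7500,-2.7500)
o1: d²=197 > ρ²=42 → inactive
o2: d²=32 ≤ ρ²=42; F_rep = 29·(4,4)/32² = (0.1133,0.1133)
o3: d²=145 > ρ²=42 → inactive
o4: d²=29 ≤ ρ²=42; F_rep = 29·(-2,-5)/29² = (-0.0690,-0.1724)
F = F_att + ΣF_rep = (3.7943,-2.8091)
p' = p + 1/4·F = (-3.0514,-1.7023)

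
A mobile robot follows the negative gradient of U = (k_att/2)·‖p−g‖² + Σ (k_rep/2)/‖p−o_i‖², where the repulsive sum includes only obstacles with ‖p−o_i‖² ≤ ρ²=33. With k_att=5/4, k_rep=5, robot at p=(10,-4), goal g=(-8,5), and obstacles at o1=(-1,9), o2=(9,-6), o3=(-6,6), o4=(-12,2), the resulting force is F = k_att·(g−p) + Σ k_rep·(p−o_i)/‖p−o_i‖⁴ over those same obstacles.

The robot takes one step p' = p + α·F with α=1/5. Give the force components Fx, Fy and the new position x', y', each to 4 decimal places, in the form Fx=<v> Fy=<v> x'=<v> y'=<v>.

F_att = 5/4·(g−p) = 5/4·(-18,9) = (-22.5000,11.2500)
o1: d²=290 > ρ²=33 → inactive
o2: d²=5 ≤ ρ²=33; F_rep = 5·(1,2)/5² = (0.2000,0.4000)
o3: d²=356 > ρ²=33 → inactive
o4: d²=520 > ρ²=33 → inactive
F = F_att + ΣF_rep = (-22.3000,11.6500)
p' = p + 1/5·F = (5.5400,-1.6700)

Fx=-22.3000 Fy=11.6500 x'=5.5400 y'=-1.6700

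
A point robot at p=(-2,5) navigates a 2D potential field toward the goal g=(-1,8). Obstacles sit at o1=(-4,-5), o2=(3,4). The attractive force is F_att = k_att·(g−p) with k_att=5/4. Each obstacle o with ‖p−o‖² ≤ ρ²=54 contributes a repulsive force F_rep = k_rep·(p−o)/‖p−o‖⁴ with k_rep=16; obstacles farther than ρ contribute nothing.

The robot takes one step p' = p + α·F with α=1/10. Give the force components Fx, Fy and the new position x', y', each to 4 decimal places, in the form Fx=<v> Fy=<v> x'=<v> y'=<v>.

Fx=1.1317 Fy=3.7737 x'=-1.8868 y'=5.3774

F_att = 5/4·(g−p) = 5/4·(1,3) = (1.2500,3.7500)
o1: d²=104 > ρ²=54 → inactive
o2: d²=26 ≤ ρ²=54; F_rep = 16·(-5,1)/26² = (-0.1183,0.0237)
F = F_att + ΣF_rep = (1.1317,3.7737)
p' = p + 1/10·F = (-1.8868,5.3774)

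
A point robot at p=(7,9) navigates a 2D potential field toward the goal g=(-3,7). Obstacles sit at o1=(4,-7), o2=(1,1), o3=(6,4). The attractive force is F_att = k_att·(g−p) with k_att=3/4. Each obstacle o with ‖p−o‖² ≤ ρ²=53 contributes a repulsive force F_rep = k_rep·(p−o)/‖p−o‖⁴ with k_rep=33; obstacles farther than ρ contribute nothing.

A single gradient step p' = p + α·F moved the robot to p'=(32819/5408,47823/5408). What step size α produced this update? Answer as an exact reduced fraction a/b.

F_att = 3/4·(g−p) = 3/4·(-10,-2) = (-7.5000,-1.5000)
o1: d²=265 > ρ²=53 → inactive
o2: d²=100 > ρ²=53 → inactive
o3: d²=26 ≤ ρ²=53; F_rep = 33·(1,5)/26² = (0.0488,0.2441)
F = F_att + ΣF_rep = (-7.4512,-1.2559)
Δp = p'−p = (-0.9314,-0.1570); α = Δx/Fx = (-5037/5408) / (-5037/676) = 1/8
check: Δy/Fy = (-849/5408) / (-849/676) = 1/8 ✓

α = 1/8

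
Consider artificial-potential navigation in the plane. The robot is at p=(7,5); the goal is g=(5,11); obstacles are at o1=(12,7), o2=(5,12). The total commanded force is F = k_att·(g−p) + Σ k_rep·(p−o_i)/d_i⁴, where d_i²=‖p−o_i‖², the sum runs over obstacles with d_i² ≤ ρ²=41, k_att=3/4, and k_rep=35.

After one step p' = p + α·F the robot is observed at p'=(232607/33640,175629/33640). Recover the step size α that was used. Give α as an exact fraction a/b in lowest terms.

α = 1/20

F_att = 3/4·(g−p) = 3/4·(-2,6) = (-1.5000,4.5000)
o1: d²=29 ≤ ρ²=41; F_rep = 35·(-5,-2)/29² = (-0.2081,-0.0832)
o2: d²=53 > ρ²=41 → inactive
F = F_att + ΣF_rep = (-1.7081,4.4168)
Δp = p'−p = (-0.0854,0.2208); α = Δx/Fx = (-2873/33640) / (-2873/1682) = 1/20
check: Δy/Fy = (7429/33640) / (7429/1682) = 1/20 ✓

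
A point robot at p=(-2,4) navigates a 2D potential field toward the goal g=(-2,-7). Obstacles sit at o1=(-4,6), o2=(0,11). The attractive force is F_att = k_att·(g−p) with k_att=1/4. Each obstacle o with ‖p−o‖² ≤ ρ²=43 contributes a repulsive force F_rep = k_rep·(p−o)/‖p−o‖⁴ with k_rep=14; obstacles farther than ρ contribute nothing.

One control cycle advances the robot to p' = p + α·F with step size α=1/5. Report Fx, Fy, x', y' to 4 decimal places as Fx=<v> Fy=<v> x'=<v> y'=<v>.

F_att = 1/4·(g−p) = 1/4·(0,-11) = (0.0000,-2.7500)
o1: d²=8 ≤ ρ²=43; F_rep = 14·(2,-2)/8² = (0.4375,-0.4375)
o2: d²=53 > ρ²=43 → inactive
F = F_att + ΣF_rep = (0.4375,-3.1875)
p' = p + 1/5·F = (-1.9125,3.3625)

Fx=0.4375 Fy=-3.1875 x'=-1.9125 y'=3.3625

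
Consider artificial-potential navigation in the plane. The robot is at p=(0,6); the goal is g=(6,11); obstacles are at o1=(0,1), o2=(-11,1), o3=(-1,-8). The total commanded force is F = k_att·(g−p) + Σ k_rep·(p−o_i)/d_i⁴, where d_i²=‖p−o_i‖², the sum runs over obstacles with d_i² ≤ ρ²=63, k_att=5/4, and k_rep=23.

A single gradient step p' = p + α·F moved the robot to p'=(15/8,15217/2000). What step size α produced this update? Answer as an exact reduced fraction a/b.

α = 1/4

F_att = 5/4·(g−p) = 5/4·(6,5) = (7.5000,6.2500)
o1: d²=25 ≤ ρ²=63; F_rep = 23·(0,5)/25² = (0.0000,0.1840)
o2: d²=146 > ρ²=63 → inactive
o3: d²=197 > ρ²=63 → inactive
F = F_att + ΣF_rep = (7.5000,6.4340)
Δp = p'−p = (1.8750,1.6085); α = Δx/Fx = (15/8) / (15/2) = 1/4
check: Δy/Fy = (3217/2000) / (3217/500) = 1/4 ✓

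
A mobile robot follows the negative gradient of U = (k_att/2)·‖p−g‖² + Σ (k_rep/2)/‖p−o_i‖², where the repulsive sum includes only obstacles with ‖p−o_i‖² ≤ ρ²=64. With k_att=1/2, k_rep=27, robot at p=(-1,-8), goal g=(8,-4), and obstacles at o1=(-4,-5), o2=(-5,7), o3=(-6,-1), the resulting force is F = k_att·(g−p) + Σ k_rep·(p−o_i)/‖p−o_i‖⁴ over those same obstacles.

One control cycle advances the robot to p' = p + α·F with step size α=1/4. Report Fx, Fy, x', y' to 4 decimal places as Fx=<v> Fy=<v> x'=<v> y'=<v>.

Fx=4.7500 Fy=1.7500 x'=0.1875 y'=-7.5625

F_att = 1/2·(g−p) = 1/2·(9,4) = (4.5000,2.0000)
o1: d²=18 ≤ ρ²=64; F_rep = 27·(3,-3)/18² = (0.2500,-0.2500)
o2: d²=241 > ρ²=64 → inactive
o3: d²=74 > ρ²=64 → inactive
F = F_att + ΣF_rep = (4.7500,1.7500)
p' = p + 1/4·F = (0.1875,-7.5625)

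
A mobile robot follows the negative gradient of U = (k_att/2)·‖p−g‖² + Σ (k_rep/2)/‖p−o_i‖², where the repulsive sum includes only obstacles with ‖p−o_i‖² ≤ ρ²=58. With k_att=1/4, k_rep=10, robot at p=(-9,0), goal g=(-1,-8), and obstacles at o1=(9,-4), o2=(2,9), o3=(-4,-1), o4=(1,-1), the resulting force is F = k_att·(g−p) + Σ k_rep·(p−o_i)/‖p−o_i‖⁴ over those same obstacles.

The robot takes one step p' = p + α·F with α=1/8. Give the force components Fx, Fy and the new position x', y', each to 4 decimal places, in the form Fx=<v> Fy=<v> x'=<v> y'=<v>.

Fx=1.9260 Fy=-1.9852 x'=-8.7592 y'=-0.2482

F_att = 1/4·(g−p) = 1/4·(8,-8) = (2.0000,-2.0000)
o1: d²=340 > ρ²=58 → inactive
o2: d²=202 > ρ²=58 → inactive
o3: d²=26 ≤ ρ²=58; F_rep = 10·(-5,1)/26² = (-0.0740,0.0148)
o4: d²=101 > ρ²=58 → inactive
F = F_att + ΣF_rep = (1.9260,-1.9852)
p' = p + 1/8·F = (-8.7592,-0.2482)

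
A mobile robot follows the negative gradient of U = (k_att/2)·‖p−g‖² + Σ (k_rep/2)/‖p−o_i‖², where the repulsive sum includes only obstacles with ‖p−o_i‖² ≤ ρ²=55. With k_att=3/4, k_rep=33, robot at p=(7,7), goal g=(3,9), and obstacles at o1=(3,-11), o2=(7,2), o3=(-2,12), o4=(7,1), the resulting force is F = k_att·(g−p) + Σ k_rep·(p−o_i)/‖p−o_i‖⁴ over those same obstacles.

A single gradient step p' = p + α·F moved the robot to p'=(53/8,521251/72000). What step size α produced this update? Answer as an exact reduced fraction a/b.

F_att = 3/4·(g−p) = 3/4·(-4,2) = (-3.0000,1.5000)
o1: d²=340 > ρ²=55 → inactive
o2: d²=25 ≤ ρ²=55; F_rep = 33·(0,5)/25² = (0.0000,0.2640)
o3: d²=106 > ρ²=55 → inactive
o4: d²=36 ≤ ρ²=55; F_rep = 33·(0,6)/36² = (0.0000,0.1528)
F = F_att + ΣF_rep = (-3.0000,1.9168)
Δp = p'−p = (-0.3750,0.2396); α = Δx/Fx = (-3/8) / (-3) = 1/8
check: Δy/Fy = (17251/72000) / (17251/9000) = 1/8 ✓

α = 1/8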